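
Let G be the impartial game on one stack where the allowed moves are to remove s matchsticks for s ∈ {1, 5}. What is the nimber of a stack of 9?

1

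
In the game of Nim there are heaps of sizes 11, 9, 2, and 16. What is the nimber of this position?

In binary:
  01011  (11)
  01001  (9)
  00010  (2)
  10000  (16)
  -----
  10000  (16)

16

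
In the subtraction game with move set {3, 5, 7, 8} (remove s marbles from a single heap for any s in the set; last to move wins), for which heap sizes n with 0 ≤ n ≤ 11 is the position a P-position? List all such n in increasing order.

0, 1, 2, 11

Build the Grundy sequence with g(k) = mex{g(k−s) : s ∈ {3, 5, 7, 8}, s ≤ k}:
k:     0  1  2  3  4  5  6  7  8  9 10 11
g(k):  0  0  0  1  1  1  2  2  2  3  3  0
The P-positions (g = 0) in 0..11 are 0, 1, 2, 11.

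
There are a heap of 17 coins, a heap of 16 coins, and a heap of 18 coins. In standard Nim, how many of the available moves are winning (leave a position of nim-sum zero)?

Write each in binary and XOR column by column:
  10001  (17)
  10000  (16)
  10010  (18)
  -----
  10011  (19)
The overall nim-sum is X = 19. A heap of size p has a winning move iff p XOR X < p (reduce it to p XOR X).
  17: 17 XOR 19 = 2 < 17 — winning move (to 2).
  16: 16 XOR 19 = 3 < 16 — winning move (to 3).
  18: 18 XOR 19 = 1 < 18 — winning move (to 1).
That gives 3 winning moves.

3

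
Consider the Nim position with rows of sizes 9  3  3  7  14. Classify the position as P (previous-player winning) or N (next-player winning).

P-position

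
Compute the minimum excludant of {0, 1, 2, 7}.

3

The values 0, 1, 2 are all present; 3 is the first non-negative integer missing from the set.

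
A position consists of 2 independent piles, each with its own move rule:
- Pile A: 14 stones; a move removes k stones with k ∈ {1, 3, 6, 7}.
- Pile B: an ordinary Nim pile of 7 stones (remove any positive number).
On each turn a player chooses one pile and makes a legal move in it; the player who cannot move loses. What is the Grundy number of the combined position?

Grundy values for pile A (subtraction set {1, 3, 6, 7}):
g(0) = mex{} = 0
g(1) = mex{0} = 1
g(2) = mex{1} = 0
g(3) = mex{0} = 1
g(4) = mex{1} = 0
g(5) = mex{0} = 1
g(6) = mex{0,1} = 2
g(7) = mex{0,1,2} = 3
g(8) = mex{0,1,3} = 2
g(9) = mex{0,1,2} = 3
g(10) = mex{0,1,3} = 2
g(11) = mex{0,1,2} = 3
g(12) = mex{1,2,3} = 0
g(13) = mex{0,2,3} = 1
g(14) = mex{1,2,3} = 0
So g(14) = 0.
Pile B is a plain Nim pile of size 7, so its Grundy value is 7.
The value of a disjunctive sum is the nim-sum of the parts.
Combined value = 0 XOR 7 = 7.

7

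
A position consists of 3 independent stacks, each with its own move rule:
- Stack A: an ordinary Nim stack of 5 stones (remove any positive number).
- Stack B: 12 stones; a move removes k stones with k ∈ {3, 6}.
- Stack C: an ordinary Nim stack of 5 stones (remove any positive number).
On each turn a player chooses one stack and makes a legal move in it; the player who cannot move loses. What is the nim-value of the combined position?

1

Stack A is a plain Nim stack of size 5, so its Grundy value is 5.
For stack B, compute g(0), g(1), … with moves {3, 6}:
g(0) = mex{} = 0
g(1) = mex{} = 0
g(2) = mex{} = 0
g(3) = mex{0} = 1
g(4) = mex{0} = 1
g(5) = mex{0} = 1
g(6) = mex{0,1} = 2
g(7) = mex{0,1} = 2
g(8) = mex{0,1} = 2
g(9) = mex{1,2} = 0
g(10) = mex{1,2} = 0
g(11) = mex{1,2} = 0
g(12) = mex{0,2} = 1
So g(12) = 1.
Stack C is a plain Nim stack of size 5, so its Grundy value is 5.
The value of a disjunctive sum is the nim-sum of the parts.
Combined value = 5 XOR 1 XOR 5 = 1.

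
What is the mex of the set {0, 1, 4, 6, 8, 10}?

The values 0, 1 are all present; 2 is the first non-negative integer missing from the set.

2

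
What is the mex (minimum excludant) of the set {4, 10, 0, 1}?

2

The values 0, 1 are all present; 2 is the first non-negative integer missing from the set.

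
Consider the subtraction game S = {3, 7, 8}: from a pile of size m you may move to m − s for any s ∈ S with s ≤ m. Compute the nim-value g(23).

Compute g(0), g(1), … for moves {3, 7, 8}:
k:     0  1  2  3  4  5  6  7  8  9 10 11 12 13 14 15 16 17 18 19 20 21 22 23
g(k):  0  0  0  1  1  1  0  2  2  1  3  0  0  2  1  1  0  0  2  1  1  0  0  2
So g(23) = 2.

2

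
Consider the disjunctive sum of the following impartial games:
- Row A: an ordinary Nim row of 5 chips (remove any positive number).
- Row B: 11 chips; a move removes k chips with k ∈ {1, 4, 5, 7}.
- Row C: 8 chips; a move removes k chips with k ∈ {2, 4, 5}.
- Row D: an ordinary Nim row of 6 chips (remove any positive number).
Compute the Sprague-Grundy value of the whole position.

Row A is a plain Nim row of size 5, so its Grundy value is 5.
Grundy values for row B (subtraction set {1, 4, 5, 7}):
k:     0  1  2  3  4  5  6  7  8  9 10 11
g(k):  0  1  0  1  2  3  2  3  0  1  0  1
So g(11) = 1.
Build the Grundy sequence for row C with g(k) = mex{g(k−s) : s ∈ {2, 4, 5}, s ≤ k}:
k:     0  1  2  3  4  5  6  7  8
g(k):  0  0  1  1  2  2  3  0  0
So g(8) = 0.
Row D is a plain Nim row of size 6, so its Grundy value is 6.
By the Sprague-Grundy theorem, the Grundy value of a sum of independent games is the XOR of the component values.
Combined value = 5 XOR 1 XOR 0 XOR 6 = 2.

2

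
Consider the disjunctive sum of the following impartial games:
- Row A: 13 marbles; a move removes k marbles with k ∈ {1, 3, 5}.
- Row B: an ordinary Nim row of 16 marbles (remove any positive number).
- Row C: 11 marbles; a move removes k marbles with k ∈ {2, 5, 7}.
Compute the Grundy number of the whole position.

Grundy values for row A (subtraction set {1, 3, 5}):
k:     0  1  2  3  4  5  6  7  8  9 10 11 12 13
g(k):  0  1  0  1  0  1  0  1  0  1  0  1  0  1
So g(13) = 1.
Row B is a plain Nim row of size 16, so its Grundy value is 16.
Grundy values for row C (subtraction set {2, 5, 7}):
k:     0  1  2  3  4  5  6  7  8  9 10 11
g(k):  0  0  1  1  0  2  1  3  2  2  0  3
So g(11) = 3.
The value of a disjunctive sum is the nim-sum of the parts.
Combined value = 1 XOR 16 XOR 3 = 18.

18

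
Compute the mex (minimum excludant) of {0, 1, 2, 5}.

The values 0, 1, 2 are all present; 3 is the first non-negative integer missing from the set.

3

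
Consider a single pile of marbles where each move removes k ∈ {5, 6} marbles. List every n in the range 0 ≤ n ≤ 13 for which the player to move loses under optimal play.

0, 1, 2, 3, 4, 11, 12, 13

Build the Grundy sequence with g(k) = mex{g(k−s) : s ∈ {5, 6}, s ≤ k}:
k:     0  1  2  3  4  5  6  7  8  9 10 11 12 13
g(k):  0  0  0  0  0  1  1  1  1  1  2  0  0  0
The P-positions (g = 0) in 0..13 are 0, 1, 2, 3, 4, 11, 12, 13.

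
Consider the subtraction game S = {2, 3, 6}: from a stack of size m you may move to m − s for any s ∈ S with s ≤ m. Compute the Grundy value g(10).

0

Build the Grundy sequence with g(k) = mex{g(k−s) : s ∈ {2, 3, 6}, s ≤ k}:
k:     0  1  2  3  4  5  6  7  8  9 10
g(k):  0  0  1  1  2  0  3  1  2  0  0
So g(10) = 0.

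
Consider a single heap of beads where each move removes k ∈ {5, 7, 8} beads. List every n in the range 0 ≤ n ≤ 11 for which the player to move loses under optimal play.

Build the Grundy sequence with g(k) = mex{g(k−s) : s ∈ {5, 7, 8}, s ≤ k}:
k:     0  1  2  3  4  5  6  7  8  9 10 11
g(k):  0  0  0  0  0  1  1  1  1  1  2  2
The P-positions (g = 0) in 0..11 are 0, 1, 2, 3, 4.

0, 1, 2, 3, 4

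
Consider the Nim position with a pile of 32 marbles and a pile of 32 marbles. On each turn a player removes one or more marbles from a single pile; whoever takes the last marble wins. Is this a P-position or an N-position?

P-position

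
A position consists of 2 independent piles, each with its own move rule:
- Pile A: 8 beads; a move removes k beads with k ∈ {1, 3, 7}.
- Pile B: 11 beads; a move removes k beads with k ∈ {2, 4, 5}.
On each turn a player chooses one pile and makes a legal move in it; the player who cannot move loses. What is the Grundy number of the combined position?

2

For pile A, compute g(0), g(1), … with moves {1, 3, 7}:
g(0) = mex{} = 0
g(1) = mex{0} = 1
g(2) = mex{1} = 0
g(3) = mex{0} = 1
g(4) = mex{1} = 0
g(5) = mex{0} = 1
g(6) = mex{1} = 0
g(7) = mex{0} = 1
g(8) = mex{1} = 0
So g(8) = 0.
Grundy values for pile B (subtraction set {2, 4, 5}):
g(0) = mex{} = 0
g(1) = mex{} = 0
g(2) = mex{0} = 1
g(3) = mex{0} = 1
g(4) = mex{0,1} = 2
g(5) = mex{0,1} = 2
g(6) = mex{0,1,2} = 3
g(7) = mex{1,2} = 0
g(8) = mex{1,2,3} = 0
g(9) = mex{0,2} = 1
g(10) = mex{0,2,3} = 1
g(11) = mex{0,1,3} = 2
So g(11) = 2.
The value of a disjunctive sum is the nim-sum of the parts.
Combined value = 0 XOR 2 = 2.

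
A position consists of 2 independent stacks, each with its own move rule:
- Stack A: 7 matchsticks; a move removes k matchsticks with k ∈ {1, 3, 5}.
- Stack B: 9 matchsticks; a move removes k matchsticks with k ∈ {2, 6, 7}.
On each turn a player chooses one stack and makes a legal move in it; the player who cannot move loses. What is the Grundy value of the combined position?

Grundy values for stack A (subtraction set {1, 3, 5}):
k:     0  1  2  3  4  5  6  7
g(k):  0  1  0  1  0  1  0  1
So g(7) = 1.
Build the Grundy sequence for stack B with g(k) = mex{g(k−s) : s ∈ {2, 6, 7}, s ≤ k}:
g(0) = mex{} = 0
g(1) = mex{} = 0
g(2) = mex{0} = 1
g(3) = mex{0} = 1
g(4) = mex{1} = 0
g(5) = mex{1} = 0
g(6) = mex{0} = 1
g(7) = mex{0} = 1
g(8) = mex{0,1} = 2
g(9) = mex{1} = 0
So g(9) = 0.
The value of a disjunctive sum is the nim-sum of the parts.
Combined value = 1 XOR 0 = 1.

1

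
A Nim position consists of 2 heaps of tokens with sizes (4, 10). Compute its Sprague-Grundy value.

Compute the nim-sum pairwise:
4 ^ 10 = 14

14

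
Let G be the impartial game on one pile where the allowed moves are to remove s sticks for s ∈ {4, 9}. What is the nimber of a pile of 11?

2

Compute g(0), g(1), … for moves {4, 9}:
k:     0  1  2  3  4  5  6  7  8  9 10 11
g(k):  0  0  0  0  1  1  1  1  0  2  2  2
So g(11) = 2.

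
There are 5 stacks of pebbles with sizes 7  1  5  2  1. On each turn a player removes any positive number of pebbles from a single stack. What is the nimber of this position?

0

In binary:
  111  (7)
  001  (1)
  101  (5)
  010  (2)
  001  (1)
  ---
  000  (0)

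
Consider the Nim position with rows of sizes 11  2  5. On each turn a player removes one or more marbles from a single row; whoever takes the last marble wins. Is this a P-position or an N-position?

N-position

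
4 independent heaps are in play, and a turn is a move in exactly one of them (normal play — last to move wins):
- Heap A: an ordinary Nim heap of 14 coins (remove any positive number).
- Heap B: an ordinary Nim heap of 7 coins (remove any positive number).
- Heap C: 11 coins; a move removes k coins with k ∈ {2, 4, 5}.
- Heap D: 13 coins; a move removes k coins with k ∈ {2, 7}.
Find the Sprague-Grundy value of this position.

Heap A is a plain Nim heap of size 14, so its Grundy value is 14.
Heap B is a plain Nim heap of size 7, so its Grundy value is 7.
For heap C, compute g(0), g(1), … with moves {2, 4, 5}:
g(0) = mex{} = 0
g(1) = mex{} = 0
g(2) = mex{0} = 1
g(3) = mex{0} = 1
g(4) = mex{0,1} = 2
g(5) = mex{0,1} = 2
g(6) = mex{0,1,2} = 3
g(7) = mex{1,2} = 0
g(8) = mex{1,2,3} = 0
g(9) = mex{0,2} = 1
g(10) = mex{0,2,3} = 1
g(11) = mex{0,1,3} = 2
So g(11) = 2.
For heap D, compute g(0), g(1), … with moves {2, 7}:
g(0) = mex{} = 0
g(1) = mex{} = 0
g(2) = mex{0} = 1
g(3) = mex{0} = 1
g(4) = mex{1} = 0
g(5) = mex{1} = 0
g(6) = mex{0} = 1
g(7) = mex{0} = 1
g(8) = mex{0,1} = 2
g(9) = mex{1} = 0
g(10) = mex{1,2} = 0
g(11) = mex{0} = 1
g(12) = mex{0} = 1
g(13) = mex{1} = 0
So g(13) = 0.
By the Sprague-Grundy theorem, the Grundy value of a sum of independent games is the XOR of the component values.
Combined value = 14 ⊕ 7 ⊕ 2 ⊕ 0 = 11.

11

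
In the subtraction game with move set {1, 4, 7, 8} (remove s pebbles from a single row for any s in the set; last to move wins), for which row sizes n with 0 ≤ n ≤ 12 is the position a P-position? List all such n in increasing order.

0, 2, 5, 11

Compute g(0), g(1), … for moves {1, 4, 7, 8}:
g(0) = mex{} = 0
g(1) = mex{0} = 1
g(2) = mex{1} = 0
g(3) = mex{0} = 1
g(4) = mex{0,1} = 2
g(5) = mex{1,2} = 0
g(6) = mex{0} = 1
g(7) = mex{0,1} = 2
g(8) = mex{0,1,2} = 3
g(9) = mex{0,1,3} = 2
g(10) = mex{0,1,2} = 3
g(11) = mex{1,2,3} = 0
g(12) = mex{0,2,3} = 1
The P-positions (g = 0) in 0..12 are 0, 2, 5, 11.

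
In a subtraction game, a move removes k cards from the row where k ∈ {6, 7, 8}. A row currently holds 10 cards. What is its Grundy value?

1

Grundy values for subtraction set {6, 7, 8}:
g(0) = mex{} = 0
g(1) = mex{} = 0
g(2) = mex{} = 0
g(3) = mex{} = 0
g(4) = mex{} = 0
g(5) = mex{} = 0
g(6) = mex{0} = 1
g(7) = mex{0} = 1
g(8) = mex{0} = 1
g(9) = mex{0} = 1
g(10) = mex{0} = 1
So g(10) = 1.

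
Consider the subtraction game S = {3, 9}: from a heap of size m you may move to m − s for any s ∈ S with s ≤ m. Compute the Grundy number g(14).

0

Compute g(0), g(1), … for moves {3, 9}:
k:     0  1  2  3  4  5  6  7  8  9 10 11 12 13 14
g(k):  0  0  0  1  1  1  0  0  0  1  1  1  0  0  0
So g(14) = 0.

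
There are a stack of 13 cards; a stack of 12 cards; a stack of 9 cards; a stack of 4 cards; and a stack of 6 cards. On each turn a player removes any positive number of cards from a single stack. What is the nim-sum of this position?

Compute the nim-sum pairwise:
13 XOR 12 = 1
1 XOR 9 = 8
8 XOR 4 = 12
12 XOR 6 = 10

10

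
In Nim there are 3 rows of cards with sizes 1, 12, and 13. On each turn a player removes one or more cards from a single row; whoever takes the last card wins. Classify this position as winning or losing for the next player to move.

Losing position

In binary:
  0001  (1)
  1100  (12)
  1101  (13)
  ----
  0000  (0)
The nim-sum is 0, so this is a P-position: the player to move is in a losing position under optimal play.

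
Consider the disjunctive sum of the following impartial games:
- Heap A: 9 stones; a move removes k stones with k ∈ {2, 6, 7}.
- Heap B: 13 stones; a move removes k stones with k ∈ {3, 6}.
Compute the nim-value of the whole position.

1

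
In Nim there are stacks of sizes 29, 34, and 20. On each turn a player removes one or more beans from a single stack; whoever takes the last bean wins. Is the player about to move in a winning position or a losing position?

Winning position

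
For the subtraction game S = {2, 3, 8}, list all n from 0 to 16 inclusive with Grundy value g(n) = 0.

Build the Grundy sequence with g(k) = mex{g(k−s) : s ∈ {2, 3, 8}, s ≤ k}:
k:     0  1  2  3  4  5  6  7  8  9 10 11 12 13 14 15 16
g(k):  0  0  1  1  2  0  0  1  1  2  0  0  1  1  2  0  0
The P-positions (g = 0) in 0..16 are 0, 1, 5, 6, 10, 11, 15, 16.

0, 1, 5, 6, 10, 11, 15, 16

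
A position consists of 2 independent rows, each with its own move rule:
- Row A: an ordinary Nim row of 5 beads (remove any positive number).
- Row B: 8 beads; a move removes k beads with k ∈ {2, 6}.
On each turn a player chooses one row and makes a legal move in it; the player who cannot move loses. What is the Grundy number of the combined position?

Row A is a plain Nim row of size 5, so its Grundy value is 5.
Grundy values for row B (subtraction set {2, 6}):
k:     0  1  2  3  4  5  6  7  8
g(k):  0  0  1  1  0  0  1  1  0
So g(8) = 0.
By the Sprague-Grundy theorem, the Grundy value of a sum of independent games is the XOR of the component values.
Combined value = 5 ⊕ 0 = 5.

5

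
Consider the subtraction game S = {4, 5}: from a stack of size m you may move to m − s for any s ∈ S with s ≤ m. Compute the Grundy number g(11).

0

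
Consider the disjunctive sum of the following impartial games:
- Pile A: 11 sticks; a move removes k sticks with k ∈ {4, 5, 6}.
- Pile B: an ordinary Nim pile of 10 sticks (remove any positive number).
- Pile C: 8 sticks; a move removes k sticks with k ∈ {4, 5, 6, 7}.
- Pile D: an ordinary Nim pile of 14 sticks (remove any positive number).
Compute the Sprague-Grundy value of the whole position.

For pile A, compute g(0), g(1), … with moves {4, 5, 6}:
g(0) = mex{} = 0
g(1) = mex{} = 0
g(2) = mex{} = 0
g(3) = mex{} = 0
g(4) = mex{0} = 1
g(5) = mex{0} = 1
g(6) = mex{0} = 1
g(7) = mex{0} = 1
g(8) = mex{0,1} = 2
g(9) = mex{0,1} = 2
g(10) = mex{1} = 0
g(11) = mex{1} = 0
So g(11) = 0.
Pile B is a plain Nim pile of size 10, so its Grundy value is 10.
For pile C, compute g(0), g(1), … with moves {4, 5, 6, 7}:
k:     0  1  2  3  4  5  6  7  8
g(k):  0  0  0  0  1  1  1  1  2
So g(8) = 2.
Pile D is a plain Nim pile of size 14, so its Grundy value is 14.
The value of a disjunctive sum is the nim-sum of the parts.
Combined value = 0 XOR 10 XOR 2 XOR 14 = 6.

6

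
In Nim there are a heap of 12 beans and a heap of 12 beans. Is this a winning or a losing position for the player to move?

Losing position

Write each in binary and XOR column by column:
  1100  (12)
  1100  (12)
  ----
  0000  (0)
The nim-sum is 0, so this is a P-position: the player to move is in a losing position under optimal play.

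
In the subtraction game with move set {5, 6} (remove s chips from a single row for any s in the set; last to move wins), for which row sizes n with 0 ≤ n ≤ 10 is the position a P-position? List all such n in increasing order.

0, 1, 2, 3, 4

Compute g(0), g(1), … for moves {5, 6}:
k:     0  1  2  3  4  5  6  7  8  9 10
g(k):  0  0  0  0  0  1  1  1  1  1  2
The P-positions (g = 0) in 0..10 are 0, 1, 2, 3, 4.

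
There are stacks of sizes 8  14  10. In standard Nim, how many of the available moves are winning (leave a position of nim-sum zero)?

3

Nim-sum: 8 XOR 14 XOR 10 = 12.
The overall nim-sum is X = 12. A stack of size p has a winning move iff p XOR X < p (reduce it to p XOR X).
  8: 8 XOR 12 = 4 < 8 — winning move (to 4).
  14: 14 XOR 12 = 2 < 14 — winning move (to 2).
  10: 10 XOR 12 = 6 < 10 — winning move (to 6).
That gives 3 winning moves.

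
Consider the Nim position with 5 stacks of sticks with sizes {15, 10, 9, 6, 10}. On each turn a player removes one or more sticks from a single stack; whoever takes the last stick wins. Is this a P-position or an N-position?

P-position

Compute the nim-sum pairwise:
15 XOR 10 = 5
5 XOR 9 = 12
12 XOR 6 = 10
10 XOR 10 = 0
The nim-sum is 0, so this is a P-position: the player to move is in a losing position under optimal play.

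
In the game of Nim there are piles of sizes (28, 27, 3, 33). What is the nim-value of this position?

37

Nim-sum: 28 XOR 27 XOR 3 XOR 33 = 37.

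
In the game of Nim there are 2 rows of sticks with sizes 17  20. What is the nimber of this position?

5

Compute the nim-sum pairwise:
17 XOR 20 = 5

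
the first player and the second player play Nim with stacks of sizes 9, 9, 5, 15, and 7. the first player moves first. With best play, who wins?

the first player wins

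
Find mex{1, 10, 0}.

2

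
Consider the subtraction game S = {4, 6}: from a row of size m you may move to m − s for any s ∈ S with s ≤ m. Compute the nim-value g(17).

Grundy values for subtraction set {4, 6}:
k:     0  1  2  3  4  5  6  7  8  9 10 11 12 13 14 15 16 17
g(k):  0  0  0  0  1  1  1  1  2  2  0  0  0  0  1  1  1  1
So g(17) = 1.

1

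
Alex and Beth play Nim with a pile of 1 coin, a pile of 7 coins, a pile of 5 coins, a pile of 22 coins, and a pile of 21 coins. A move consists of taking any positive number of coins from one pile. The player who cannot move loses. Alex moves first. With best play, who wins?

Beth wins

Bitwise XOR of the heap sizes:
  00001  (1)
  00111  (7)
  00101  (5)
  10110  (22)
  10101  (21)
  -----
  00000  (0)
The nim-sum is 0, so this is a P-position: the player to move is in a losing position under optimal play; Alex is about to move from it and so loses — Beth wins.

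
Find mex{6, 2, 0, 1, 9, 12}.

The values 0, 1, 2 are all present; 3 is the first non-negative integer missing from the set.

3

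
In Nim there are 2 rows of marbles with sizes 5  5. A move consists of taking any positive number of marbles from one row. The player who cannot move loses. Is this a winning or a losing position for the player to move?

Nim-sum: 5 ⊕ 5 = 0.
The nim-sum is 0, so this is a P-position: the player to move is in a losing position under optimal play.

Losing position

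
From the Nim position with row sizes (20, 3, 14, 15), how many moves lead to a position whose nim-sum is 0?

1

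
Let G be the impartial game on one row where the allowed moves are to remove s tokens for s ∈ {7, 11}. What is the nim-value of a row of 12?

1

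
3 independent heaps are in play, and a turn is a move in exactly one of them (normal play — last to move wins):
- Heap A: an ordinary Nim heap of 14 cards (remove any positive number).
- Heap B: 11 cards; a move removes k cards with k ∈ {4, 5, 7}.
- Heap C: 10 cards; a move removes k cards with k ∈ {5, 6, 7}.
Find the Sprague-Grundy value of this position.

Heap A is a plain Nim heap of size 14, so its Grundy value is 14.
Grundy values for heap B (subtraction set {4, 5, 7}):
k:     0  1  2  3  4  5  6  7  8  9 10 11
g(k):  0  0  0  0  1  1  1  1  2  2  2  0
So g(11) = 0.
Build the Grundy sequence for heap C with g(k) = mex{g(k−s) : s ∈ {5, 6, 7}, s ≤ k}:
g(0) = mex{} = 0
g(1) = mex{} = 0
g(2) = mex{} = 0
g(3) = mex{} = 0
g(4) = mex{} = 0
g(5) = mex{0} = 1
g(6) = mex{0} = 1
g(7) = mex{0} = 1
g(8) = mex{0} = 1
g(9) = mex{0} = 1
g(10) = mex{0,1} = 2
So g(10) = 2.
The value of a disjunctive sum is the nim-sum of the parts.
Combined value = 14 XOR 0 XOR 2 = 12.

12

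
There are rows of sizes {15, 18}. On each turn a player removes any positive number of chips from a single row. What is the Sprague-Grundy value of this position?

29

Write each in binary and XOR column by column:
  01111  (15)
  10010  (18)
  -----
  11101  (29)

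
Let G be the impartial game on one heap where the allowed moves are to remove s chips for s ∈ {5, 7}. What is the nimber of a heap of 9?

Build the Grundy sequence with g(k) = mex{g(k−s) : s ∈ {5, 7}, s ≤ k}:
k:     0  1  2  3  4  5  6  7  8  9
g(k):  0  0  0  0  0  1  1  1  1  1
So g(9) = 1.

1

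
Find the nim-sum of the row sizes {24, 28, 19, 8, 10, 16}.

Nim-sum: 24 ^ 28 ^ 19 ^ 8 ^ 10 ^ 16 = 5.

5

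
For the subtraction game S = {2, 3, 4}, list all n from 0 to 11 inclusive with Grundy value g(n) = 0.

0, 1, 6, 7

Compute g(0), g(1), … for moves {2, 3, 4}:
k:     0  1  2  3  4  5  6  7  8  9 10 11
g(k):  0  0  1  1  2  2  0  0  1  1  2  2
The P-positions (g = 0) in 0..11 are 0, 1, 6, 7.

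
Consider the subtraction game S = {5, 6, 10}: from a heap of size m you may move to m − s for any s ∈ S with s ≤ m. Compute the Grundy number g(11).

2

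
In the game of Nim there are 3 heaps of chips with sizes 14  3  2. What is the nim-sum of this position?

15

Nim-sum: 14 ⊕ 3 ⊕ 2 = 15.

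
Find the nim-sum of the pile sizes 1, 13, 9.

5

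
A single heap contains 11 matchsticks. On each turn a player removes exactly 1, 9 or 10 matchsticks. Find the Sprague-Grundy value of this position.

Build the Grundy sequence with g(k) = mex{g(k−s) : s ∈ {1, 9, 10}, s ≤ k}:
g(0) = mex{} = 0
g(1) = mex{0} = 1
g(2) = mex{1} = 0
g(3) = mex{0} = 1
g(4) = mex{1} = 0
g(5) = mex{0} = 1
g(6) = mex{1} = 0
g(7) = mex{0} = 1
g(8) = mex{1} = 0
g(9) = mex{0} = 1
g(10) = mex{0,1} = 2
g(11) = mex{0,1,2} = 3
So g(11) = 3.

3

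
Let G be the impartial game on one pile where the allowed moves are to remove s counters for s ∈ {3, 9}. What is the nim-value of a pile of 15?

1

Compute g(0), g(1), … for moves {3, 9}:
k:     0  1  2  3  4  5  6  7  8  9 10 11 12 13 14 15
g(k):  0  0  0  1  1  1  0  0  0  1  1  1  0  0  0  1
So g(15) = 1.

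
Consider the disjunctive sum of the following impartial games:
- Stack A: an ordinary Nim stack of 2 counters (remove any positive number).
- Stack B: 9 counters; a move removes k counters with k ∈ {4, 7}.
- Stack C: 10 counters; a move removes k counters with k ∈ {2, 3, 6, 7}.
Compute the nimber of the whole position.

Stack A is a plain Nim stack of size 2, so its Grundy value is 2.
Grundy values for stack B (subtraction set {4, 7}):
k:     0  1  2  3  4  5  6  7  8  9
g(k):  0  0  0  0  1  1  1  1  2  2
So g(9) = 2.
For stack C, compute g(0), g(1), … with moves {2, 3, 6, 7}:
g(0) = mex{} = 0
g(1) = mex{} = 0
g(2) = mex{0} = 1
g(3) = mex{0} = 1
g(4) = mex{0,1} = 2
g(5) = mex{1} = 0
g(6) = mex{0,1,2} = 3
g(7) = mex{0,2} = 1
g(8) = mex{0,1,3} = 2
g(9) = mex{1,3} = 0
g(10) = mex{1,2} = 0
So g(10) = 0.
By the Sprague-Grundy theorem, the Grundy value of a sum of independent games is the XOR of the component values.
Combined value = 2 ⊕ 2 ⊕ 0 = 0.

0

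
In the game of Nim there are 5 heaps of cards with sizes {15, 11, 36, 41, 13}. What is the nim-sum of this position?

Nim-sum: 15 ^ 11 ^ 36 ^ 41 ^ 13 = 4.

4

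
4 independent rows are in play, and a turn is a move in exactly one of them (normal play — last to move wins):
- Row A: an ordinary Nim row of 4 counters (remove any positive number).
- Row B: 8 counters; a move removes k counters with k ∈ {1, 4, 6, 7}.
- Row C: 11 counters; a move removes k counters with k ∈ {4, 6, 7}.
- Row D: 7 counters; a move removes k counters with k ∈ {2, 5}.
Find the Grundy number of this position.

7

Row A is a plain Nim row of size 4, so its Grundy value is 4.
Grundy values for row B (subtraction set {1, 4, 6, 7}):
g(0) = mex{} = 0
g(1) = mex{0} = 1
g(2) = mex{1} = 0
g(3) = mex{0} = 1
g(4) = mex{0,1} = 2
g(5) = mex{1,2} = 0
g(6) = mex{0} = 1
g(7) = mex{0,1} = 2
g(8) = mex{0,1,2} = 3
So g(8) = 3.
Grundy values for row C (subtraction set {4, 6, 7}):
k:     0  1  2  3  4  5  6  7  8  9 10 11
g(k):  0  0  0  0  1  1  1  1  2  2  2  0
So g(11) = 0.
For row D, compute g(0), g(1), … with moves {2, 5}:
k:     0  1  2  3  4  5  6  7
g(k):  0  0  1  1  0  2  1  0
So g(7) = 0.
By the Sprague-Grundy theorem, the Grundy value of a sum of independent games is the XOR of the component values.
Combined value = 4 XOR 3 XOR 0 XOR 0 = 7.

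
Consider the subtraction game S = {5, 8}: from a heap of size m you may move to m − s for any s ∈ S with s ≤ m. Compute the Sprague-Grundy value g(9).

Compute g(0), g(1), … for moves {5, 8}:
k:     0  1  2  3  4  5  6  7  8  9
g(k):  0  0  0  0  0  1  1  1  1  1
So g(9) = 1.

1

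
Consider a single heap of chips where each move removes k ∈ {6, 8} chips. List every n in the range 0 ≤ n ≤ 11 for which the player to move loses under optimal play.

0, 1, 2, 3, 4, 5

Compute g(0), g(1), … for moves {6, 8}:
k:     0  1  2  3  4  5  6  7  8  9 10 11
g(k):  0  0  0  0  0  0  1  1  1  1  1  1
The P-positions (g = 0) in 0..11 are 0, 1, 2, 3, 4, 5.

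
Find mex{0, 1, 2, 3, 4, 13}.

The values 0, 1, 2, 3, 4 are all present; 5 is the first non-negative integer missing from the set.

5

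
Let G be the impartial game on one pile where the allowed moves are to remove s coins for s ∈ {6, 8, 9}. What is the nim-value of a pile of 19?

0

Compute g(0), g(1), … for moves {6, 8, 9}:
k:     0  1  2  3  4  5  6  7  8  9 10 11 12 13 14 15 16 17 18 19
g(k):  0  0  0  0  0  0  1  1  1  1  1  1  2  2  2  0  0  0  0  0
So g(19) = 0.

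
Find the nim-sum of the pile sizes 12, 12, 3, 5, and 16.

22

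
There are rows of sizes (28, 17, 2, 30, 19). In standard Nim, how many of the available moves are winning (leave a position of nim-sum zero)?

3

Write each in binary and XOR column by column:
  11100  (28)
  10001  (17)
  00010  (2)
  11110  (30)
  10011  (19)
  -----
  00010  (2)
The overall nim-sum is X = 2. A row of size p has a winning move iff p XOR X < p (reduce it to p XOR X).
  28: 28 XOR 2 = 30 ≥ 28 — no move.
  17: 17 XOR 2 = 19 ≥ 17 — no move.
  2: 2 XOR 2 = 0 < 2 — winning move (to 0).
  30: 30 XOR 2 = 28 < 30 — winning move (to 28).
  19: 19 XOR 2 = 17 < 19 — winning move (to 17).
That gives 3 winning moves.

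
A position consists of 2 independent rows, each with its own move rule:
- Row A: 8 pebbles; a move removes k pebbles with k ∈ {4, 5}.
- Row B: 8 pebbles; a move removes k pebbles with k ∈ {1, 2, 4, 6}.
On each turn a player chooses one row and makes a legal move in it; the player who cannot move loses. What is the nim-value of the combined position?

2

For row A, compute g(0), g(1), … with moves {4, 5}:
k:     0  1  2  3  4  5  6  7  8
g(k):  0  0  0  0  1  1  1  1  2
So g(8) = 2.
Grundy values for row B (subtraction set {1, 2, 4, 6}):
g(0) = mex{} = 0
g(1) = mex{0} = 1
g(2) = mex{0,1} = 2
g(3) = mex{1,2} = 0
g(4) = mex{0,2} = 1
g(5) = mex{0,1} = 2
g(6) = mex{0,1,2} = 3
g(7) = mex{0,1,2,3} = 4
g(8) = mex{1,2,3,4} = 0
So g(8) = 0.
The value of a disjunctive sum is the nim-sum of the parts.
Combined value = 2 ⊕ 0 = 2.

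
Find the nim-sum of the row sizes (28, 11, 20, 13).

14

Write each in binary and XOR column by column:
  11100  (28)
  01011  (11)
  10100  (20)
  01101  (13)
  -----
  01110  (14)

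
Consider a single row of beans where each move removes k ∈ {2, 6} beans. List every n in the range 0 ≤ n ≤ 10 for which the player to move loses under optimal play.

Build the Grundy sequence with g(k) = mex{g(k−s) : s ∈ {2, 6}, s ≤ k}:
k:     0  1  2  3  4  5  6  7  8  9 10
g(k):  0  0  1  1  0  0  1  1  0  0  1
The P-positions (g = 0) in 0..10 are 0, 1, 4, 5, 8, 9.

0, 1, 4, 5, 8, 9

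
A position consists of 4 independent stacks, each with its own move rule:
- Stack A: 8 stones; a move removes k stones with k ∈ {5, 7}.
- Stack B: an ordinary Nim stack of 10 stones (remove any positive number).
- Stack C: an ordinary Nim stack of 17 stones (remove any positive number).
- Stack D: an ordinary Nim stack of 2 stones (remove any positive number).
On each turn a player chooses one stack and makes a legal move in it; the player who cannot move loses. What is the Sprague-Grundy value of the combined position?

24

For stack A, compute g(0), g(1), … with moves {5, 7}:
k:     0  1  2  3  4  5  6  7  8
g(k):  0  0  0  0  0  1  1  1  1
So g(8) = 1.
Stack B is a plain Nim stack of size 10, so its Grundy value is 10.
Stack C is a plain Nim stack of size 17, so its Grundy value is 17.
Stack D is a plain Nim stack of size 2, so its Grundy value is 2.
By the Sprague-Grundy theorem, the Grundy value of a sum of independent games is the XOR of the component values.
Combined value = 1 ⊕ 10 ⊕ 17 ⊕ 2 = 24.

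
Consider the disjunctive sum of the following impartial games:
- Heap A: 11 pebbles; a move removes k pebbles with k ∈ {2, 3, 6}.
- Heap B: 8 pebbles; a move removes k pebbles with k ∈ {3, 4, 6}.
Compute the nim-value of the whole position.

3

Grundy values for heap A (subtraction set {2, 3, 6}):
k:     0  1  2  3  4  5  6  7  8  9 10 11
g(k):  0  0  1  1  2  0  3  1  2  0  0  1
So g(11) = 1.
Grundy values for heap B (subtraction set {3, 4, 6}):
g(0) = mex{} = 0
g(1) = mex{} = 0
g(2) = mex{} = 0
g(3) = mex{0} = 1
g(4) = mex{0} = 1
g(5) = mex{0} = 1
g(6) = mex{0,1} = 2
g(7) = mex{0,1} = 2
g(8) = mex{0,1} = 2
So g(8) = 2.
The value of a disjunctive sum is the nim-sum of the parts.
Combined value = 1 XOR 2 = 3.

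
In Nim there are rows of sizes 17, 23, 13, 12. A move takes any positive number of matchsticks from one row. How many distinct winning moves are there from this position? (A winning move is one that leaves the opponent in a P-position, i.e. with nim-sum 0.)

3

In binary:
  10001  (17)
  10111  (23)
  01101  (13)
  01100  (12)
  -----
  00111  (7)
The overall nim-sum is X = 7. A row of size p has a winning move iff p XOR X < p (reduce it to p XOR X).
  17: 17 XOR 7 = 22 ≥ 17 — no move.
  23: 23 XOR 7 = 16 < 23 — winning move (to 16).
  13: 13 XOR 7 = 10 < 13 — winning move (to 10).
  12: 12 XOR 7 = 11 < 12 — winning move (to 11).
That gives 3 winning moves.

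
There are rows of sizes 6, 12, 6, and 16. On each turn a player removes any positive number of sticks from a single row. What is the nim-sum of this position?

28

Nim-sum: 6 XOR 12 XOR 6 XOR 16 = 28.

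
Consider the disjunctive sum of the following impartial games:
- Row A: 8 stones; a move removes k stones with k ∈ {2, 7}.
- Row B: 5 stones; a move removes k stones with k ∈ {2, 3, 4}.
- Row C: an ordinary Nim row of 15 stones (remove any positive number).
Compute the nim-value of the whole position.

15

Grundy values for row A (subtraction set {2, 7}):
g(0) = mex{} = 0
g(1) = mex{} = 0
g(2) = mex{0} = 1
g(3) = mex{0} = 1
g(4) = mex{1} = 0
g(5) = mex{1} = 0
g(6) = mex{0} = 1
g(7) = mex{0} = 1
g(8) = mex{0,1} = 2
So g(8) = 2.
Build the Grundy sequence for row B with g(k) = mex{g(k−s) : s ∈ {2, 3, 4}, s ≤ k}:
g(0) = mex{} = 0
g(1) = mex{} = 0
g(2) = mex{0} = 1
g(3) = mex{0} = 1
g(4) = mex{0,1} = 2
g(5) = mex{0,1} = 2
So g(5) = 2.
Row C is a plain Nim row of size 15, so its Grundy value is 15.
By the Sprague-Grundy theorem, the Grundy value of a sum of independent games is the XOR of the component values.
Combined value = 2 ⊕ 2 ⊕ 15 = 15.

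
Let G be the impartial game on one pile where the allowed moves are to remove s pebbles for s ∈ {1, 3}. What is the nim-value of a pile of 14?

Grundy values for subtraction set {1, 3}:
k:     0  1  2  3  4  5  6  7  8  9 10 11 12 13 14
g(k):  0  1  0  1  0  1  0  1  0  1  0  1  0  1  0
So g(14) = 0.

0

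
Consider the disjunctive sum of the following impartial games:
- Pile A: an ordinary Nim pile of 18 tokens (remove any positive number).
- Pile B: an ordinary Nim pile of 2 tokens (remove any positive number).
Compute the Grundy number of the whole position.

16

Pile A is a plain Nim pile of size 18, so its Grundy value is 18.
Pile B is a plain Nim pile of size 2, so its Grundy value is 2.
By the Sprague-Grundy theorem, the Grundy value of a sum of independent games is the XOR of the component values.
Combined value = 18 ⊕ 2 = 16.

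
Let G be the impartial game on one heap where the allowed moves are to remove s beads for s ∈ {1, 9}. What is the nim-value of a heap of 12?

0

Grundy values for subtraction set {1, 9}:
g(0) = mex{} = 0
g(1) = mex{0} = 1
g(2) = mex{1} = 0
g(3) = mex{0} = 1
g(4) = mex{1} = 0
g(5) = mex{0} = 1
g(6) = mex{1} = 0
g(7) = mex{0} = 1
g(8) = mex{1} = 0
g(9) = mex{0} = 1
g(10) = mex{1} = 0
g(11) = mex{0} = 1
g(12) = mex{1} = 0
So g(12) = 0.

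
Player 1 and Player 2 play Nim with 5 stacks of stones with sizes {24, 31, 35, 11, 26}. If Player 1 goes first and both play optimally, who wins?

Compute the nim-sum pairwise:
24 ^ 31 = 7
7 ^ 35 = 36
36 ^ 11 = 47
47 ^ 26 = 53
The nim-sum is 53 ≠ 0, so this is an N-position: the player to move can win; Player 1 has a winning move.

Player 1 wins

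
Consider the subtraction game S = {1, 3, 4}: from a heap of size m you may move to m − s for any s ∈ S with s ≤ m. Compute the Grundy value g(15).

1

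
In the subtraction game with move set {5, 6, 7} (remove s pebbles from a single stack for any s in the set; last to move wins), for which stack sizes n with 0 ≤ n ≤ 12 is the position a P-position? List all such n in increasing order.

0, 1, 2, 3, 4, 12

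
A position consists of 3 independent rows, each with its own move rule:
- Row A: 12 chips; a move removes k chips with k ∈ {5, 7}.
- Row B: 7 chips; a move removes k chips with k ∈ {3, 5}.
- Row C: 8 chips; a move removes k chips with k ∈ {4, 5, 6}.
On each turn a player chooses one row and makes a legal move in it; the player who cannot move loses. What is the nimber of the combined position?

0

Build the Grundy sequence for row A with g(k) = mex{g(k−s) : s ∈ {5, 7}, s ≤ k}:
g(0) = mex{} = 0
g(1) = mex{} = 0
g(2) = mex{} = 0
g(3) = mex{} = 0
g(4) = mex{} = 0
g(5) = mex{0} = 1
g(6) = mex{0} = 1
g(7) = mex{0} = 1
g(8) = mex{0} = 1
g(9) = mex{0} = 1
g(10) = mex{0,1} = 2
g(11) = mex{0,1} = 2
g(12) = mex{1} = 0
So g(12) = 0.
Grundy values for row B (subtraction set {3, 5}):
g(0) = mex{} = 0
g(1) = mex{} = 0
g(2) = mex{} = 0
g(3) = mex{0} = 1
g(4) = mex{0} = 1
g(5) = mex{0} = 1
g(6) = mex{0,1} = 2
g(7) = mex{0,1} = 2
So g(7) = 2.
Grundy values for row C (subtraction set {4, 5, 6}):
k:     0  1  2  3  4  5  6  7  8
g(k):  0  0  0  0  1  1  1  1  2
So g(8) = 2.
The value of a disjunctive sum is the nim-sum of the parts.
Combined value = 0 ⊕ 2 ⊕ 2 = 0.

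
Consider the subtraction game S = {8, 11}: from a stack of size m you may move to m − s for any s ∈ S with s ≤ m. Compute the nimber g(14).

Compute g(0), g(1), … for moves {8, 11}:
k:     0  1  2  3  4  5  6  7  8  9 10 11 12 13 14
g(k):  0  0  0  0  0  0  0  0  1  1  1  1  1  1  1
So g(14) = 1.

1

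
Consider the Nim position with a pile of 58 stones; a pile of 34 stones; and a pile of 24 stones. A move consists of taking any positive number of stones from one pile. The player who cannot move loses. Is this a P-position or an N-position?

Nim-sum: 58 ⊕ 34 ⊕ 24 = 0.
The nim-sum is 0, so this is a P-position: the player to move is in a losing position under optimal play.

P-position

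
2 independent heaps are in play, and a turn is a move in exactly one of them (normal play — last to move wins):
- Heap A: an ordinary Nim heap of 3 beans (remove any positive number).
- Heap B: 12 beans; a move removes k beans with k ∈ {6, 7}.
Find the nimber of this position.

Heap A is a plain Nim heap of size 3, so its Grundy value is 3.
Grundy values for heap B (subtraction set {6, 7}):
g(0) = mex{} = 0
g(1) = mex{} = 0
g(2) = mex{} = 0
g(3) = mex{} = 0
g(4) = mex{} = 0
g(5) = mex{} = 0
g(6) = mex{0} = 1
g(7) = mex{0} = 1
g(8) = mex{0} = 1
g(9) = mex{0} = 1
g(10) = mex{0} = 1
g(11) = mex{0} = 1
g(12) = mex{0,1} = 2
So g(12) = 2.
By the Sprague-Grundy theorem, the Grundy value of a sum of independent games is the XOR of the component values.
Combined value = 3 ⊕ 2 = 1.

1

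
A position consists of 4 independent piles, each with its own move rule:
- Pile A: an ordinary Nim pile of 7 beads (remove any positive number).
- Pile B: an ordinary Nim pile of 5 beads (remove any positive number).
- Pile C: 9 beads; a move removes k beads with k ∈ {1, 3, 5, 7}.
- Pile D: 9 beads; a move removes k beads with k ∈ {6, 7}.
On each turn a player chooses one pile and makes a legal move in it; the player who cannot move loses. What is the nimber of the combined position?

Pile A is a plain Nim pile of size 7, so its Grundy value is 7.
Pile B is a plain Nim pile of size 5, so its Grundy value is 5.
For pile C, compute g(0), g(1), … with moves {1, 3, 5, 7}:
k:     0  1  2  3  4  5  6  7  8  9
g(k):  0  1  0  1  0  1  0  1  0  1
So g(9) = 1.
Build the Grundy sequence for pile D with g(k) = mex{g(k−s) : s ∈ {6, 7}, s ≤ k}:
k:     0  1  2  3  4  5  6  7  8  9
g(k):  0  0  0  0  0  0  1  1  1  1
So g(9) = 1.
By the Sprague-Grundy theorem, the Grundy value of a sum of independent games is the XOR of the component values.
Combined value = 7 ⊕ 5 ⊕ 1 ⊕ 1 = 2.

2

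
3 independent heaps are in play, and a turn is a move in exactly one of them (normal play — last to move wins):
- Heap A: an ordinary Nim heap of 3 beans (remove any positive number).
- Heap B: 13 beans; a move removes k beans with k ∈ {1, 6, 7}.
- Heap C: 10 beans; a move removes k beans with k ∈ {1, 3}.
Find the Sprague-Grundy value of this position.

Heap A is a plain Nim heap of size 3, so its Grundy value is 3.
Grundy values for heap B (subtraction set {1, 6, 7}):
g(0) = mex{} = 0
g(1) = mex{0} = 1
g(2) = mex{1} = 0
g(3) = mex{0} = 1
g(4) = mex{1} = 0
g(5) = mex{0} = 1
g(6) = mex{0,1} = 2
g(7) = mex{0,1,2} = 3
g(8) = mex{0,1,3} = 2
g(9) = mex{0,1,2} = 3
g(10) = mex{0,1,3} = 2
g(11) = mex{0,1,2} = 3
g(12) = mex{1,2,3} = 0
g(13) = mex{0,2,3} = 1
So g(13) = 1.
Build the Grundy sequence for heap C with g(k) = mex{g(k−s) : s ∈ {1, 3}, s ≤ k}:
g(0) = mex{} = 0
g(1) = mex{0} = 1
g(2) = mex{1} = 0
g(3) = mex{0} = 1
g(4) = mex{1} = 0
g(5) = mex{0} = 1
g(6) = mex{1} = 0
g(7) = mex{0} = 1
g(8) = mex{1} = 0
g(9) = mex{0} = 1
g(10) = mex{1} = 0
So g(10) = 0.
By the Sprague-Grundy theorem, the Grundy value of a sum of independent games is the XOR of the component values.
Combined value = 3 XOR 1 XOR 0 = 2.

2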